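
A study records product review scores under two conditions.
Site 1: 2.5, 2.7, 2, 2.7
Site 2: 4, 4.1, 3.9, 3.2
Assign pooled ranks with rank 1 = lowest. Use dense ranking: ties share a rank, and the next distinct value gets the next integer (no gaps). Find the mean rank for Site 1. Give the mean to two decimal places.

2.25

Sorted (ascending): 2, 2.5, 2.7, 2.7, 3.2, 3.9, 4, 4.1
The 2 values of 2.7 share dense rank 3.
Remaining distinct values take the next consecutive integers.
Site 1 values → pooled ranks: 2.5→2, 2.7→3, 2→1, 2.7→3
Mean rank = (2 + 3 + 1 + 3) / 4 = 2.25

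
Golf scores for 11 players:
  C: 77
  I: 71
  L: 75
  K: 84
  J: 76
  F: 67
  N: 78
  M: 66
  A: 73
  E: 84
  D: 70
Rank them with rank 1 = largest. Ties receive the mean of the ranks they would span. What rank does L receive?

Sorted (descending): 84, 84, 78, 77, 76, 75, 73, 71, 70, 67, 66
The 2 values of 84 occupy positions 1–2 → average rank (1+2)/2 = 1.5.
L has value 75 → rank 6.

6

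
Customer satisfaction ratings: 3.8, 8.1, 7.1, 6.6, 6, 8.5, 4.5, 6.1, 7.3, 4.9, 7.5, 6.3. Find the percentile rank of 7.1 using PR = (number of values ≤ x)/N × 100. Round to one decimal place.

66.7

N = 12.
Strictly below 7.1: 7. Equal to 7.1: 1.
PR = 8/12 × 100 = 66.7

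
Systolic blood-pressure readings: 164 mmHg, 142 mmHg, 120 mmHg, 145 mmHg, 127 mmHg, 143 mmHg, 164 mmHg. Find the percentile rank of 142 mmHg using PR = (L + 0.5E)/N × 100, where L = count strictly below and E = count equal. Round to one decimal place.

35.7

N = 7.
Strictly below 142: 2. Equal to 142: 1.
PR = (2 + 0.5·1)/7 × 100 = 35.7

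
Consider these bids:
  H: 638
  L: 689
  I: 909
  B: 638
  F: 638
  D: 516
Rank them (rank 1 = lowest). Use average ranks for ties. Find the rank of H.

3

Sorted (ascending): 516, 638, 638, 638, 689, 909
The 3 values of 638 occupy positions 2–4 → average rank 3.
H has value 638 → rank 3.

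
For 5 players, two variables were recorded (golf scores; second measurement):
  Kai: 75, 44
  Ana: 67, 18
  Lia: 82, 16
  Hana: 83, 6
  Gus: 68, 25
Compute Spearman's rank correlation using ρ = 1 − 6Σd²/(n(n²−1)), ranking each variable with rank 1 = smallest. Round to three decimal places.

-0.600

Ranks of variable 1: 3, 1, 4, 5, 2
Ranks of variable 2: 5, 3, 2, 1, 4
d = r₁ − r₂: -2, -2, 2, 4, -2
d²: 4, 4, 4, 16, 4; Σd² = 32
ρ = 1 − 6·32/(5·24) = 1 − 192/120 = -0.600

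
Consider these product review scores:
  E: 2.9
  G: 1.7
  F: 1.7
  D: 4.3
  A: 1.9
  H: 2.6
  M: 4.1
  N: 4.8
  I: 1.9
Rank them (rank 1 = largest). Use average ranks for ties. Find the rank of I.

6.5

Sorted (descending): 4.8, 4.3, 4.1, 2.9, 2.6, 1.9, 1.9, 1.7, 1.7
The 2 values of 1.9 occupy positions 6–7 → average rank (6+7)/2 = 6.5.
The 2 values of 1.7 occupy positions 8–9 → average rank (8+9)/2 = 8.5.
I has value 1.9 → rank 6.5.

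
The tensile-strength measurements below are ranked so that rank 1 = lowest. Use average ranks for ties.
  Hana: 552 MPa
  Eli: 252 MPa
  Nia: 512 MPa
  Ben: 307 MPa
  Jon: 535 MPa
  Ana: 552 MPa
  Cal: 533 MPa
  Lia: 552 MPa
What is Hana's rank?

7

Sorted (ascending): 252, 307, 512, 533, 535, 552, 552, 552
The 3 values of 552 occupy positions 6–8 → average rank 7.
Hana has value 552 MPa → rank 7.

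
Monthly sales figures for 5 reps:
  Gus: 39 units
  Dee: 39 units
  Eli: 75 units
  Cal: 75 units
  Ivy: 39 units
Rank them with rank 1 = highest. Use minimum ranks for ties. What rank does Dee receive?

Sorted (descending): 75, 75, 39, 39, 39
The 2 values of 75 occupy positions 1–2 → each gets rank 1.
The 3 values of 39 occupy positions 3–5 → each gets rank 3.
Dee has value 39 units → rank 3.

3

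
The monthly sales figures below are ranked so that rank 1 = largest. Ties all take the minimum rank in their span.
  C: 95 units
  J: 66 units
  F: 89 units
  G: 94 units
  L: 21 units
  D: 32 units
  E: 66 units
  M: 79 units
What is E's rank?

5

Sorted (descending): 95, 94, 89, 79, 66, 66, 32, 21
The 2 values of 66 occupy positions 5–6 → each gets rank 5.
E has value 66 units → rank 5.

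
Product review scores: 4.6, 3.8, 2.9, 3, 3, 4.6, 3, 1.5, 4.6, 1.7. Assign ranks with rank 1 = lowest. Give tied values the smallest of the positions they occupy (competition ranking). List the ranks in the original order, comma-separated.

8, 7, 3, 4, 4, 8, 4, 1, 8, 2

Sorted (ascending): 1.5, 1.7, 2.9, 3, 3, 3, 3.8, 4.6, 4.6, 4.6
The 3 values of 3 occupy positions 4–6 → each gets rank 4.
The 3 values of 4.6 occupy positions 8–10 → each gets rank 8.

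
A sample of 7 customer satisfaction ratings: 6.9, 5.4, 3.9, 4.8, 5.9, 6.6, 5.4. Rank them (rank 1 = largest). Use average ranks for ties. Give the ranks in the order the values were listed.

1, 4.5, 7, 6, 3, 2, 4.5

Sorted (descending): 6.9, 6.6, 5.9, 5.4, 5.4, 4.8, 3.9
The 2 values of 5.4 occupy positions 4–5 → average rank (4+5)/2 = 4.5.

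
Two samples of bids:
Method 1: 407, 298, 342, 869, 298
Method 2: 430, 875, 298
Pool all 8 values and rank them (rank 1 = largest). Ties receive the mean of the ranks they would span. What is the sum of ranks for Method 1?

Sorted (descending): 875, 869, 430, 407, 342, 298, 298, 298
The 3 values of 298 occupy positions 6–8 → average rank 7.
Method 1 values → pooled ranks: 407→4, 298→7, 342→5, 869→2, 298→7
Rank sum = 4 + 7 + 5 + 2 + 7 = 25

25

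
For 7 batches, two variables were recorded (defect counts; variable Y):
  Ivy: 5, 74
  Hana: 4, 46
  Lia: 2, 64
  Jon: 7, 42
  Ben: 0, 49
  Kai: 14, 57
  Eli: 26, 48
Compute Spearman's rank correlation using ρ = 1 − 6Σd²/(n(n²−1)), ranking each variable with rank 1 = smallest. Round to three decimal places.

-0.214

Ranks of variable 1: 4, 3, 2, 5, 1, 6, 7
Ranks of variable 2: 7, 2, 6, 1, 4, 5, 3
d = r₁ − r₂: -3, 1, -4, 4, -3, 1, 4
d²: 9, 1, 16, 16, 9, 1, 16; Σd² = 68
ρ = 1 − 6·68/(7·48) = 1 − 408/336 = -0.214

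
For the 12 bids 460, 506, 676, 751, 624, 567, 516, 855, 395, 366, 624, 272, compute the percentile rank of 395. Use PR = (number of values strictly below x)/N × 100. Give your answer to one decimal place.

16.7

N = 12.
Strictly below 395: 2. Equal to 395: 1.
PR = 2/12 × 100 = 16.7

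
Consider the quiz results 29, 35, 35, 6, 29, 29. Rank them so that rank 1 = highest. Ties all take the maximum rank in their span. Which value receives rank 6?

6

Sorted (descending): 35, 35, 29, 29, 29, 6
The 2 values of 35 occupy positions 1–2 → each gets rank 2.
The 3 values of 29 occupy positions 3–5 → each gets rank 5.
Rank 6 → value 6.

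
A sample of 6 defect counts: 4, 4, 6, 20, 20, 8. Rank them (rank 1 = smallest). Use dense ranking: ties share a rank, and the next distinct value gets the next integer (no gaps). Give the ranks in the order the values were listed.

1, 1, 2, 4, 4, 3

Sorted (ascending): 4, 4, 6, 8, 20, 20
The 2 values of 4 share dense rank 1.
The 2 values of 20 share dense rank 4.
Remaining distinct values take the next consecutive integers.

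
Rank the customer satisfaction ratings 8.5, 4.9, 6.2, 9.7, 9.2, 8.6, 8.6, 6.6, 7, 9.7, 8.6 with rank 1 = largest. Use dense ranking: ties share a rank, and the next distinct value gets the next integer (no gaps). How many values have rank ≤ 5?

Sorted (descending): 9.7, 9.7, 9.2, 8.6, 8.6, 8.6, 8.5, 7, 6.6, 6.2, 4.9
The 2 values of 9.7 share dense rank 1.
The 3 values of 8.6 share dense rank 3.
Remaining distinct values take the next consecutive integers.
Ranks ≤ 5: {1, 1, 2, 3, 3, 3, 4, 5} → 8 values.

8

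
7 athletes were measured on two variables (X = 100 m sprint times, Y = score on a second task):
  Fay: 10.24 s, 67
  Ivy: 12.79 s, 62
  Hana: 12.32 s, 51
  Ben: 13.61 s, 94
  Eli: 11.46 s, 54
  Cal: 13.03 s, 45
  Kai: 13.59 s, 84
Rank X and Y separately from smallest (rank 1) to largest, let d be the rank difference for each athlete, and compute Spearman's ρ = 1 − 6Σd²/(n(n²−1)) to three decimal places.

Ranks of variable 1: 1, 4, 3, 7, 2, 5, 6
Ranks of variable 2: 5, 4, 2, 7, 3, 1, 6
d = r₁ − r₂: -4, 0, 1, 0, -1, 4, 0
d²: 16, 0, 1, 0, 1, 16, 0; Σd² = 34
ρ = 1 − 6·34/(7·48) = 1 − 204/336 = 0.393

0.393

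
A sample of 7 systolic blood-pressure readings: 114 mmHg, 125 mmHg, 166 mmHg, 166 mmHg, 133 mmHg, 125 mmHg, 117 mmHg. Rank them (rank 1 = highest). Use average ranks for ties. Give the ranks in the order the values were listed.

7, 4.5, 1.5, 1.5, 3, 4.5, 6

Sorted (descending): 166, 166, 133, 125, 125, 117, 114
The 2 values of 166 occupy positions 1–2 → average rank (1+2)/2 = 1.5.
The 2 values of 125 occupy positions 4–5 → average rank (4+5)/2 = 4.5.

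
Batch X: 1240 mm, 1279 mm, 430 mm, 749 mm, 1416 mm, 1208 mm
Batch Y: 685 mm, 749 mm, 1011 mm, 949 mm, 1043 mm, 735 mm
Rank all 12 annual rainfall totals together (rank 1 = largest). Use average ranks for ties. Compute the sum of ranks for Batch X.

30.5

Sorted (descending): 1416, 1279, 1240, 1208, 1043, 1011, 949, 749, 749, 735, 685, 430
The 2 values of 749 occupy positions 8–9 → average rank (8+9)/2 = 8.5.
Batch X values → pooled ranks: 1240→3, 1279→2, 430→12, 749→8.5, 1416→1, 1208→4
Rank sum = 3 + 2 + 12 + 8.5 + 1 + 4 = 30.5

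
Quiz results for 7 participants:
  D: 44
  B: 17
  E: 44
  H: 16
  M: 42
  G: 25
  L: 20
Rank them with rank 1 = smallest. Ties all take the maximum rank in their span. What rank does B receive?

2

Sorted (ascending): 16, 17, 20, 25, 42, 44, 44
The 2 values of 44 occupy positions 6–7 → each gets rank 7.
B has value 17 → rank 2.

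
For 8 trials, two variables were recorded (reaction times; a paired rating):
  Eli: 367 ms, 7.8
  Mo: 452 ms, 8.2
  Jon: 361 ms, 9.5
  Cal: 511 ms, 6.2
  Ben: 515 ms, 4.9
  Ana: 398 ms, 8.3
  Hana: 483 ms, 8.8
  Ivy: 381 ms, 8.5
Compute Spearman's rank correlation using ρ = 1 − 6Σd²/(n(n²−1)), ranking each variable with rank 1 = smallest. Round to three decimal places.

-0.619

Ranks of variable 1: 2, 5, 1, 7, 8, 4, 6, 3
Ranks of variable 2: 3, 4, 8, 2, 1, 5, 7, 6
d = r₁ − r₂: -1, 1, -7, 5, 7, -1, -1, -3
d²: 1, 1, 49, 25, 49, 1, 1, 9; Σd² = 136
ρ = 1 − 6·136/(8·63) = 1 − 816/504 = -0.619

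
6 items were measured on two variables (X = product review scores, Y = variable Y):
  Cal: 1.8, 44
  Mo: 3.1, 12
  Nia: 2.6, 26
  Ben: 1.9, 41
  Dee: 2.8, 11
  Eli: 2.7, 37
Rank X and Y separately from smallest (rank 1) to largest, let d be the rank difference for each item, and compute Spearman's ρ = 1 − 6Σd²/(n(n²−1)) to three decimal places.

Ranks of variable 1: 1, 6, 3, 2, 5, 4
Ranks of variable 2: 6, 2, 3, 5, 1, 4
d = r₁ − r₂: -5, 4, 0, -3, 4, 0
d²: 25, 16, 0, 9, 16, 0; Σd² = 66
ρ = 1 − 6·66/(6·35) = 1 − 396/210 = -0.886

-0.886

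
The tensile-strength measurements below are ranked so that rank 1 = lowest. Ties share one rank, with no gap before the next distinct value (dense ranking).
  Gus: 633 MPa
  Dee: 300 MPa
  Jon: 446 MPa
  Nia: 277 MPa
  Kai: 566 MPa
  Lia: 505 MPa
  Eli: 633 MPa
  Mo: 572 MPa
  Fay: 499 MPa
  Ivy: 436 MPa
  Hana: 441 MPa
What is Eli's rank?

10

Sorted (ascending): 277, 300, 436, 441, 446, 499, 505, 566, 572, 633, 633
The 2 values of 633 share dense rank 10.
Remaining distinct values take the next consecutive integers.
Eli has value 633 MPa → rank 10.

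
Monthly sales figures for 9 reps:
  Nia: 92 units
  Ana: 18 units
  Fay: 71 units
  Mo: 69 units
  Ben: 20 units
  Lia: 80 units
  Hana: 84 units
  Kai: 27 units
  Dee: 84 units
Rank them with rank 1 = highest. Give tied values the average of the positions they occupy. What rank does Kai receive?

7

Sorted (descending): 92, 84, 84, 80, 71, 69, 27, 20, 18
The 2 values of 84 occupy positions 2–3 → average rank (2+3)/2 = 2.5.
Kai has value 27 units → rank 7.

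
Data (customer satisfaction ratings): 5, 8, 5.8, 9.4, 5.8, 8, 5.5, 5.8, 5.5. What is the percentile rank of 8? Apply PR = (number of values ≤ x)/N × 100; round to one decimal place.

N = 9.
Strictly below 8: 6. Equal to 8: 2.
PR = 8/9 × 100 = 88.9

88.9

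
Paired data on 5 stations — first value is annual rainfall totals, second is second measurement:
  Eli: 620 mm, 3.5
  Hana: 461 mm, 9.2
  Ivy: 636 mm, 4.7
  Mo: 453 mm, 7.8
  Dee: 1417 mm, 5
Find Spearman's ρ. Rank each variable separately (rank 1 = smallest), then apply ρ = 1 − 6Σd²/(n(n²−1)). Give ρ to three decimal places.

Ranks of variable 1: 3, 2, 4, 1, 5
Ranks of variable 2: 1, 5, 2, 4, 3
d = r₁ − r₂: 2, -3, 2, -3, 2
d²: 4, 9, 4, 9, 4; Σd² = 30
ρ = 1 − 6·30/(5·24) = 1 − 180/120 = -0.500

-0.500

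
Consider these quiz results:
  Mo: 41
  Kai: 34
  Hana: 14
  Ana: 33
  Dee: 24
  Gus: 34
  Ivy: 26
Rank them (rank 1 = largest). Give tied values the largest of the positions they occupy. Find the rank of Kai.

Sorted (descending): 41, 34, 34, 33, 26, 24, 14
The 2 values of 34 occupy positions 2–3 → each gets rank 3.
Kai has value 34 → rank 3.

3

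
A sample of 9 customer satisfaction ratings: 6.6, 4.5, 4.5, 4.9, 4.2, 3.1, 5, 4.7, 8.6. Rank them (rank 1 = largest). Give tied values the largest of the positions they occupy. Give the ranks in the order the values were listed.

2, 7, 7, 4, 8, 9, 3, 5, 1

Sorted (descending): 8.6, 6.6, 5, 4.9, 4.7, 4.5, 4.5, 4.2, 3.1
The 2 values of 4.5 occupy positions 6–7 → each gets rank 7.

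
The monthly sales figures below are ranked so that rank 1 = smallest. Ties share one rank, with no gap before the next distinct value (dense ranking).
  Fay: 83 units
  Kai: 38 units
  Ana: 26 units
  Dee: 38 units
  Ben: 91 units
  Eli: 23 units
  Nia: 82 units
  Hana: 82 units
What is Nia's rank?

4

Sorted (ascending): 23, 26, 38, 38, 82, 82, 83, 91
The 2 values of 38 share dense rank 3.
The 2 values of 82 share dense rank 4.
Remaining distinct values take the next consecutive integers.
Nia has value 82 units → rank 4.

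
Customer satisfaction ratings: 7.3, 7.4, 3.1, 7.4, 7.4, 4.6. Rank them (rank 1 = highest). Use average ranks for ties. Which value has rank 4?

7.3

Sorted (descending): 7.4, 7.4, 7.4, 7.3, 4.6, 3.1
The 3 values of 7.4 occupy positions 1–3 → average rank 2.
Rank 4 → value 7.3.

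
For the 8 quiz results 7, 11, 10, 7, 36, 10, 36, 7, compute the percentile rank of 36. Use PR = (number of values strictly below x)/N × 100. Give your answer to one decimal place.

N = 8.
Strictly below 36: 6. Equal to 36: 2.
PR = 6/8 × 100 = 75.0

75.0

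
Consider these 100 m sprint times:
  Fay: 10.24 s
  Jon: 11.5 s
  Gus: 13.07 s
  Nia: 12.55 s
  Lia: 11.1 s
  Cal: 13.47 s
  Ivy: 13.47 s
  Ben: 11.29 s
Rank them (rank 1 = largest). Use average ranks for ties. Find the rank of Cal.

Sorted (descending): 13.47, 13.47, 13.07, 12.55, 11.5, 11.29, 11.1, 10.24
The 2 values of 13.47 occupy positions 1–2 → average rank (1+2)/2 = 1.5.
Cal has value 13.47 s → rank 1.5.

1.5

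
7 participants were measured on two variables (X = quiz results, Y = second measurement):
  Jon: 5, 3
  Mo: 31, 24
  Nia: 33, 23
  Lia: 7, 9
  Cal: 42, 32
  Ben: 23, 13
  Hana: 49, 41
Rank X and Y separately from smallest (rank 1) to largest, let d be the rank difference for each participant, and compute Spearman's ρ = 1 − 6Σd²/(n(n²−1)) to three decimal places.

Ranks of variable 1: 1, 4, 5, 2, 6, 3, 7
Ranks of variable 2: 1, 5, 4, 2, 6, 3, 7
d = r₁ − r₂: 0, -1, 1, 0, 0, 0, 0
d²: 0, 1, 1, 0, 0, 0, 0; Σd² = 2
ρ = 1 − 6·2/(7·48) = 1 − 12/336 = 0.964

0.964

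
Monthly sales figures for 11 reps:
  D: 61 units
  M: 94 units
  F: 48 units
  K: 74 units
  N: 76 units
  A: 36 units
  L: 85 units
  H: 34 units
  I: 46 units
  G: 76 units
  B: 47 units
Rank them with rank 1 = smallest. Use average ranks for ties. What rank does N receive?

8.5

Sorted (ascending): 34, 36, 46, 47, 48, 61, 74, 76, 76, 85, 94
The 2 values of 76 occupy positions 8–9 → average rank (8+9)/2 = 8.5.
N has value 76 units → rank 8.5.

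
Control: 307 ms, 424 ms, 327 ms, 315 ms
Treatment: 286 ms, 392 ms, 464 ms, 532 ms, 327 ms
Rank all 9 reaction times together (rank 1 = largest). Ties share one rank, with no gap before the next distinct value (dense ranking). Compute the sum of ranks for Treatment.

20

Sorted (descending): 532, 464, 424, 392, 327, 327, 315, 307, 286
The 2 values of 327 share dense rank 5.
Remaining distinct values take the next consecutive integers.
Treatment values → pooled ranks: 286→8, 392→4, 464→2, 532→1, 327→5
Rank sum = 8 + 4 + 2 + 1 + 5 = 20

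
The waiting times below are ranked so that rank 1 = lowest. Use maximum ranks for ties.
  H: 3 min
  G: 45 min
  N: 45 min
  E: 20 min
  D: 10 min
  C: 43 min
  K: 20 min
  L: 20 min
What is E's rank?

Sorted (ascending): 3, 10, 20, 20, 20, 43, 45, 45
The 3 values of 20 occupy positions 3–5 → each gets rank 5.
The 2 values of 45 occupy positions 7–8 → each gets rank 8.
E has value 20 min → rank 5.

5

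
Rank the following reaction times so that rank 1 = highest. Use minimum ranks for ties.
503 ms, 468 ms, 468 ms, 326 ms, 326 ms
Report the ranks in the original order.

Sorted (descending): 503, 468, 468, 326, 326
The 2 values of 468 occupy positions 2–3 → each gets rank 2.
The 2 values of 326 occupy positions 4–5 → each gets rank 4.

1, 2, 2, 4, 4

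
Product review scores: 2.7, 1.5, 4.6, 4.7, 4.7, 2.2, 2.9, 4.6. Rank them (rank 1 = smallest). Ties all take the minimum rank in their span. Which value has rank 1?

1.5

Sorted (ascending): 1.5, 2.2, 2.7, 2.9, 4.6, 4.6, 4.7, 4.7
The 2 values of 4.6 occupy positions 5–6 → each gets rank 5.
The 2 values of 4.7 occupy positions 7–8 → each gets rank 7.
Rank 1 → value 1.5.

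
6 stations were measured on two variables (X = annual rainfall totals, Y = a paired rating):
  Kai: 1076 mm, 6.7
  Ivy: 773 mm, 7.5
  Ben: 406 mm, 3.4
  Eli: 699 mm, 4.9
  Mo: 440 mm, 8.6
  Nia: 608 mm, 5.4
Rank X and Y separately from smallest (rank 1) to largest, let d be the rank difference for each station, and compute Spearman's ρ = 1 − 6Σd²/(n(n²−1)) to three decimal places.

Ranks of variable 1: 6, 5, 1, 4, 2, 3
Ranks of variable 2: 4, 5, 1, 2, 6, 3
d = r₁ − r₂: 2, 0, 0, 2, -4, 0
d²: 4, 0, 0, 4, 16, 0; Σd² = 24
ρ = 1 − 6·24/(6·35) = 1 − 144/210 = 0.314

0.314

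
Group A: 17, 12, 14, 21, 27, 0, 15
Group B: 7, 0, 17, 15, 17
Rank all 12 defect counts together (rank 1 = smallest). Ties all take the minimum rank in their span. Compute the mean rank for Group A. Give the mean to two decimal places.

Sorted (ascending): 0, 0, 7, 12, 14, 15, 15, 17, 17, 17, 21, 27
The 2 values of 0 occupy positions 1–2 → each gets rank 1.
The 2 values of 15 occupy positions 6–7 → each gets rank 6.
The 3 values of 17 occupy positions 8–10 → each gets rank 8.
Group A values → pooled ranks: 17→8, 12→4, 14→5, 21→11, 27→12, 0→1, 15→6
Mean rank = (8 + 4 + 5 + 11 + 12 + 1 + 6) / 7 = 6.71

6.71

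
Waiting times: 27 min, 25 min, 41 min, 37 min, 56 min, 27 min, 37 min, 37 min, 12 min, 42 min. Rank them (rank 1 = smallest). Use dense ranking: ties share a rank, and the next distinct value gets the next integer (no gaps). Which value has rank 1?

12

Sorted (ascending): 12, 25, 27, 27, 37, 37, 37, 41, 42, 56
The 2 values of 27 share dense rank 3.
The 3 values of 37 share dense rank 4.
Remaining distinct values take the next consecutive integers.
Rank 1 → value 12.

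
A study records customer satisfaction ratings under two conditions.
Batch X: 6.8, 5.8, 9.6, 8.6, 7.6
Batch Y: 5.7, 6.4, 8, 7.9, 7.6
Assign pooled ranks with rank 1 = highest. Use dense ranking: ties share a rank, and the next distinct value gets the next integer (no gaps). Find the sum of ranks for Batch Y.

Sorted (descending): 9.6, 8.6, 8, 7.9, 7.6, 7.6, 6.8, 6.4, 5.8, 5.7
The 2 values of 7.6 share dense rank 5.
Remaining distinct values take the next consecutive integers.
Batch Y values → pooled ranks: 5.7→9, 6.4→7, 8→3, 7.9→4, 7.6→5
Rank sum = 9 + 7 + 3 + 4 + 5 = 28

28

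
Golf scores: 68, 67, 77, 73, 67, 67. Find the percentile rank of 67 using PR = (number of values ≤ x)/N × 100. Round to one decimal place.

N = 6.
Strictly below 67: 0. Equal to 67: 3.
PR = 3/6 × 100 = 50.0

50.0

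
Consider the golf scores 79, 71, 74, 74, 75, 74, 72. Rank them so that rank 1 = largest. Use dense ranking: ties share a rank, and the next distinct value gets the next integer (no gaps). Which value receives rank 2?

75

Sorted (descending): 79, 75, 74, 74, 74, 72, 71
The 3 values of 74 share dense rank 3.
Remaining distinct values take the next consecutive integers.
Rank 2 → value 75.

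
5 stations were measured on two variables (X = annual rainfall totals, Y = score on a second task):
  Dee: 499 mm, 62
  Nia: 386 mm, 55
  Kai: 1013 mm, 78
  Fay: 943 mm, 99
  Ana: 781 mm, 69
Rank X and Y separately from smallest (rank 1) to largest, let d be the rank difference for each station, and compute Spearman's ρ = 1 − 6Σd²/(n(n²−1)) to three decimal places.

0.900

Ranks of variable 1: 2, 1, 5, 4, 3
Ranks of variable 2: 2, 1, 4, 5, 3
d = r₁ − r₂: 0, 0, 1, -1, 0
d²: 0, 0, 1, 1, 0; Σd² = 2
ρ = 1 − 6·2/(5·24) = 1 − 12/120 = 0.900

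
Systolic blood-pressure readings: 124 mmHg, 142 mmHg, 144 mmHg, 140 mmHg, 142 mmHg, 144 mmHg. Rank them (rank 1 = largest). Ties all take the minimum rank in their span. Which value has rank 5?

Sorted (descending): 144, 144, 142, 142, 140, 124
The 2 values of 144 occupy positions 1–2 → each gets rank 1.
The 2 values of 142 occupy positions 3–4 → each gets rank 3.
Rank 5 → value 140.

140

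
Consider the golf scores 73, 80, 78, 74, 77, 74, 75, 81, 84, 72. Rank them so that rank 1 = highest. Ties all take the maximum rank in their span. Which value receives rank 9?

73

Sorted (descending): 84, 81, 80, 78, 77, 75, 74, 74, 73, 72
The 2 values of 74 occupy positions 7–8 → each gets rank 8.
Rank 9 → value 73.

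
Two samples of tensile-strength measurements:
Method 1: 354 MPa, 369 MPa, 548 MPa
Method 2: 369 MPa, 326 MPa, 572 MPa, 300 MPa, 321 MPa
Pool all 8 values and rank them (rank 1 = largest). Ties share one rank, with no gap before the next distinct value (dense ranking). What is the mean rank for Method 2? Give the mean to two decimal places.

4.40

Sorted (descending): 572, 548, 369, 369, 354, 326, 321, 300
The 2 values of 369 share dense rank 3.
Remaining distinct values take the next consecutive integers.
Method 2 values → pooled ranks: 369→3, 326→5, 572→1, 300→7, 321→6
Mean rank = (3 + 5 + 1 + 7 + 6) / 5 = 4.40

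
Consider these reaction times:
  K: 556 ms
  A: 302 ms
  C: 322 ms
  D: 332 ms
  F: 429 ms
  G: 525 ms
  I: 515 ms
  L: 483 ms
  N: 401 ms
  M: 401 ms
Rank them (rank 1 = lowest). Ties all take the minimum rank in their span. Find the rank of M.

4

Sorted (ascending): 302, 322, 332, 401, 401, 429, 483, 515, 525, 556
The 2 values of 401 occupy positions 4–5 → each gets rank 4.
M has value 401 ms → rank 4.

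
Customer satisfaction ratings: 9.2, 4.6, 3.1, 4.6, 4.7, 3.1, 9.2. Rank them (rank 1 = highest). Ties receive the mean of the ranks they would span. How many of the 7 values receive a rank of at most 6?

5

Sorted (descending): 9.2, 9.2, 4.7, 4.6, 4.6, 3.1, 3.1
The 2 values of 9.2 occupy positions 1–2 → average rank (1+2)/2 = 1.5.
The 2 values of 4.6 occupy positions 4–5 → average rank (4+5)/2 = 4.5.
The 2 values of 3.1 occupy positions 6–7 → average rank (6+7)/2 = 6.5.
Ranks ≤ 6: {1.5, 1.5, 3, 4.5, 4.5} → 5 values.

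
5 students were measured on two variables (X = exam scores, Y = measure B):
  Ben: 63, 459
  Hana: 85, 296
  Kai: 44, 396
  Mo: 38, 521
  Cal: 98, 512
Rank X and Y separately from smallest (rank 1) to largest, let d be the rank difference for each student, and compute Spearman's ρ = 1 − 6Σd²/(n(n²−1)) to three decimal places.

-0.300

Ranks of variable 1: 3, 4, 2, 1, 5
Ranks of variable 2: 3, 1, 2, 5, 4
d = r₁ − r₂: 0, 3, 0, -4, 1
d²: 0, 9, 0, 16, 1; Σd² = 26
ρ = 1 − 6·26/(5·24) = 1 − 156/120 = -0.300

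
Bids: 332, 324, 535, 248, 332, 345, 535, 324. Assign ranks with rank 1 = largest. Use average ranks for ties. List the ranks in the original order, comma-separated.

Sorted (descending): 535, 535, 345, 332, 332, 324, 324, 248
The 2 values of 535 occupy positions 1–2 → average rank (1+2)/2 = 1.5.
The 2 values of 332 occupy positions 4–5 → average rank (4+5)/2 = 4.5.
The 2 values of 324 occupy positions 6–7 → average rank (6+7)/2 = 6.5.

4.5, 6.5, 1.5, 8, 4.5, 3, 1.5, 6.5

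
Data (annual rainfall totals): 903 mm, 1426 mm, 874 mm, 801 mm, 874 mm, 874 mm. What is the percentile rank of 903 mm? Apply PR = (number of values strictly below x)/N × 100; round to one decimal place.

N = 6.
Strictly below 903: 4. Equal to 903: 1.
PR = 4/6 × 100 = 66.7

66.7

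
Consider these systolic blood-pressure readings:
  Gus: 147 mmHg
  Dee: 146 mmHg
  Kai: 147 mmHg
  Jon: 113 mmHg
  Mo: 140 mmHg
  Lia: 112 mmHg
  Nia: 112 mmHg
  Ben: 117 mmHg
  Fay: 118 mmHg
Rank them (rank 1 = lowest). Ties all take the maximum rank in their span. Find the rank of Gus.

9

Sorted (ascending): 112, 112, 113, 117, 118, 140, 146, 147, 147
The 2 values of 112 occupy positions 1–2 → each gets rank 2.
The 2 values of 147 occupy positions 8–9 → each gets rank 9.
Gus has value 147 mmHg → rank 9.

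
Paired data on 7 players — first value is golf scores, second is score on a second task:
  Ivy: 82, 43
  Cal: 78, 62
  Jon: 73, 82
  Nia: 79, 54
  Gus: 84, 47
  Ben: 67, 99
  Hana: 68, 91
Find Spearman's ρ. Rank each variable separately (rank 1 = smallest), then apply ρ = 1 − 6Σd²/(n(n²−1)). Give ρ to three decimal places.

-0.964

Ranks of variable 1: 6, 4, 3, 5, 7, 1, 2
Ranks of variable 2: 1, 4, 5, 3, 2, 7, 6
d = r₁ − r₂: 5, 0, -2, 2, 5, -6, -4
d²: 25, 0, 4, 4, 25, 36, 16; Σd² = 110
ρ = 1 − 6·110/(7·48) = 1 − 660/336 = -0.964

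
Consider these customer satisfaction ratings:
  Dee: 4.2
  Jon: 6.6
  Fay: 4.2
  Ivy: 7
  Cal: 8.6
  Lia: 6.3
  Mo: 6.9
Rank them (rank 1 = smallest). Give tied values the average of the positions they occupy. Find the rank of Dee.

Sorted (ascending): 4.2, 4.2, 6.3, 6.6, 6.9, 7, 8.6
The 2 values of 4.2 occupy positions 1–2 → average rank (1+2)/2 = 1.5.
Dee has value 4.2 → rank 1.5.

1.5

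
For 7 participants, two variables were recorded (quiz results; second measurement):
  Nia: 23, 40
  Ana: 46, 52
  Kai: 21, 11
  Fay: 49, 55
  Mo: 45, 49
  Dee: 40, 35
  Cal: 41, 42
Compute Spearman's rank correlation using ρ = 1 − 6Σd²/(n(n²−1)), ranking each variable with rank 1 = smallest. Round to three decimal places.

Ranks of variable 1: 2, 6, 1, 7, 5, 3, 4
Ranks of variable 2: 3, 6, 1, 7, 5, 2, 4
d = r₁ − r₂: -1, 0, 0, 0, 0, 1, 0
d²: 1, 0, 0, 0, 0, 1, 0; Σd² = 2
ρ = 1 − 6·2/(7·48) = 1 − 12/336 = 0.964

0.964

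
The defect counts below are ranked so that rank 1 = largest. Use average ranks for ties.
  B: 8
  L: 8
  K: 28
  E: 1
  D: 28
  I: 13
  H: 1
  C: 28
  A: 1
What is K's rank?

Sorted (descending): 28, 28, 28, 13, 8, 8, 1, 1, 1
The 3 values of 28 occupy positions 1–3 → average rank 2.
The 2 values of 8 occupy positions 5–6 → average rank (5+6)/2 = 5.5.
The 3 values of 1 occupy positions 7–9 → average rank 8.
K has value 28 → rank 2.

2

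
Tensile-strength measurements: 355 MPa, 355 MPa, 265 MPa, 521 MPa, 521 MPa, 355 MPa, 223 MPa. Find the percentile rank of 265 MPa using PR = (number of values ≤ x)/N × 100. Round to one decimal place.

N = 7.
Strictly below 265: 1. Equal to 265: 1.
PR = 2/7 × 100 = 28.6

28.6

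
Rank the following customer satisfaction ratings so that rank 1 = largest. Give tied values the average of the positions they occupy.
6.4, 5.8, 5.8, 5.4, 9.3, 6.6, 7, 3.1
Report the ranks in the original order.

4, 5.5, 5.5, 7, 1, 3, 2, 8

Sorted (descending): 9.3, 7, 6.6, 6.4, 5.8, 5.8, 5.4, 3.1
The 2 values of 5.8 occupy positions 5–6 → average rank (5+6)/2 = 5.5.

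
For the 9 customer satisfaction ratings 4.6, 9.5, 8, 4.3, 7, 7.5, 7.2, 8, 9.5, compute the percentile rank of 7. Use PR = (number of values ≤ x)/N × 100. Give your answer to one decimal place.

33.3

N = 9.
Strictly below 7: 2. Equal to 7: 1.
PR = 3/9 × 100 = 33.3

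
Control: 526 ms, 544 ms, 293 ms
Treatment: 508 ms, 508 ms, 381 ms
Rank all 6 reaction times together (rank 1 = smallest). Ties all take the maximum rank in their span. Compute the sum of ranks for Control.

12

Sorted (ascending): 293, 381, 508, 508, 526, 544
The 2 values of 508 occupy positions 3–4 → each gets rank 4.
Control values → pooled ranks: 526→5, 544→6, 293→1
Rank sum = 5 + 6 + 1 = 12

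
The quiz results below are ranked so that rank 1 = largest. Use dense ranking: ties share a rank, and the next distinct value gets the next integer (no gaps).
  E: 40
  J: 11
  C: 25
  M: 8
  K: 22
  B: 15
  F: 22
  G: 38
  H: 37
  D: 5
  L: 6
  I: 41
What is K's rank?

6

Sorted (descending): 41, 40, 38, 37, 25, 22, 22, 15, 11, 8, 6, 5
The 2 values of 22 share dense rank 6.
Remaining distinct values take the next consecutive integers.
K has value 22 → rank 6.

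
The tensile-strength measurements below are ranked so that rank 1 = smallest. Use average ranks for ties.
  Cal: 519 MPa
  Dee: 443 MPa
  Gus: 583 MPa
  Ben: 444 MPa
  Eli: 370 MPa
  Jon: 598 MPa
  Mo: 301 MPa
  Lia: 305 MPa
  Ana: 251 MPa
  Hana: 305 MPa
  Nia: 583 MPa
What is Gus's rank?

Sorted (ascending): 251, 301, 305, 305, 370, 443, 444, 519, 583, 583, 598
The 2 values of 305 occupy positions 3–4 → average rank (3+4)/2 = 3.5.
The 2 values of 583 occupy positions 9–10 → average rank (9+10)/2 = 9.5.
Gus has value 583 MPa → rank 9.5.

9.5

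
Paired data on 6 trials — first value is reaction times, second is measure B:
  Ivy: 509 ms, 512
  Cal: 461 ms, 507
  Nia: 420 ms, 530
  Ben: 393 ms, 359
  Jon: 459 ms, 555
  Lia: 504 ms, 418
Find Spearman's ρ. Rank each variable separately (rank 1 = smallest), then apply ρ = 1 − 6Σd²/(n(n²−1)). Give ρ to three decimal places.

Ranks of variable 1: 6, 4, 2, 1, 3, 5
Ranks of variable 2: 4, 3, 5, 1, 6, 2
d = r₁ − r₂: 2, 1, -3, 0, -3, 3
d²: 4, 1, 9, 0, 9, 9; Σd² = 32
ρ = 1 − 6·32/(6·35) = 1 − 192/210 = 0.086

0.086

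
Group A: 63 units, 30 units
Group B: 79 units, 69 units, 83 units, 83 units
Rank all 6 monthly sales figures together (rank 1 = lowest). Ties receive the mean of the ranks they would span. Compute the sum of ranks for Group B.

Sorted (ascending): 30, 63, 69, 79, 83, 83
The 2 values of 83 occupy positions 5–6 → average rank (5+6)/2 = 5.5.
Group B values → pooled ranks: 79→4, 69→3, 83→5.5, 83→5.5
Rank sum = 4 + 3 + 5.5 + 5.5 = 18

18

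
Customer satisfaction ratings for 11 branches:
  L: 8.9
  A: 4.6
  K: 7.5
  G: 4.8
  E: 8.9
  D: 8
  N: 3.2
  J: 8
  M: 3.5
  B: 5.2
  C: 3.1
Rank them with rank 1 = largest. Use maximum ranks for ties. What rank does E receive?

2

Sorted (descending): 8.9, 8.9, 8, 8, 7.5, 5.2, 4.8, 4.6, 3.5, 3.2, 3.1
The 2 values of 8.9 occupy positions 1–2 → each gets rank 2.
The 2 values of 8 occupy positions 3–4 → each gets rank 4.
E has value 8.9 → rank 2.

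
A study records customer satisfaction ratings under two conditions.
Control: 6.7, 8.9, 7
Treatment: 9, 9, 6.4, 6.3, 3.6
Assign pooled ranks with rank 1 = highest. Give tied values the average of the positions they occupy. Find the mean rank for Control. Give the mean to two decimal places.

4.00

Sorted (descending): 9, 9, 8.9, 7, 6.7, 6.4, 6.3, 3.6
The 2 values of 9 occupy positions 1–2 → average rank (1+2)/2 = 1.5.
Control values → pooled ranks: 6.7→5, 8.9→3, 7→4
Mean rank = (5 + 3 + 4) / 3 = 4.00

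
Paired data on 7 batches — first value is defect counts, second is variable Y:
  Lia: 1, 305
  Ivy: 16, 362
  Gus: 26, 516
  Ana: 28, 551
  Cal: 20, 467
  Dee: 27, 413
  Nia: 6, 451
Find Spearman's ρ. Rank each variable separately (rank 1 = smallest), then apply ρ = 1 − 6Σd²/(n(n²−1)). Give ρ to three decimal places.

0.714

Ranks of variable 1: 1, 3, 5, 7, 4, 6, 2
Ranks of variable 2: 1, 2, 6, 7, 5, 3, 4
d = r₁ − r₂: 0, 1, -1, 0, -1, 3, -2
d²: 0, 1, 1, 0, 1, 9, 4; Σd² = 16
ρ = 1 − 6·16/(7·48) = 1 − 96/336 = 0.714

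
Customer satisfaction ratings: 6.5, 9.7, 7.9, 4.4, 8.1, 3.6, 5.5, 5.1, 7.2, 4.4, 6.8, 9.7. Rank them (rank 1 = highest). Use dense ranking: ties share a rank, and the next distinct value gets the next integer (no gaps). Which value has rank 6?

6.5

Sorted (descending): 9.7, 9.7, 8.1, 7.9, 7.2, 6.8, 6.5, 5.5, 5.1, 4.4, 4.4, 3.6
The 2 values of 9.7 share dense rank 1.
The 2 values of 4.4 share dense rank 9.
Remaining distinct values take the next consecutive integers.
Rank 6 → value 6.5.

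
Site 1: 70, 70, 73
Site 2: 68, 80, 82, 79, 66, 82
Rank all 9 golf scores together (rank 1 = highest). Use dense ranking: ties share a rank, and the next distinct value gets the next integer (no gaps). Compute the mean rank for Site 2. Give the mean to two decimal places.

Sorted (descending): 82, 82, 80, 79, 73, 70, 70, 68, 66
The 2 values of 82 share dense rank 1.
The 2 values of 70 share dense rank 5.
Remaining distinct values take the next consecutive integers.
Site 2 values → pooled ranks: 68→6, 80→2, 82→1, 79→3, 66→7, 82→1
Mean rank = (6 + 2 + 1 + 3 + 7 + 1) / 6 = 3.33

3.33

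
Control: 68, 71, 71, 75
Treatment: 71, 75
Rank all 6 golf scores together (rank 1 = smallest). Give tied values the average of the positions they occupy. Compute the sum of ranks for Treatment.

Sorted (ascending): 68, 71, 71, 71, 75, 75
The 3 values of 71 occupy positions 2–4 → average rank 3.
The 2 values of 75 occupy positions 5–6 → average rank (5+6)/2 = 5.5.
Treatment values → pooled ranks: 71→3, 75→5.5
Rank sum = 3 + 5.5 = 8.5

8.5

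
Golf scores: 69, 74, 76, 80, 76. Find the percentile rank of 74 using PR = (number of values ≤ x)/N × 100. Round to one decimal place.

N = 5.
Strictly below 74: 1. Equal to 74: 1.
PR = 2/5 × 100 = 40.0

40.0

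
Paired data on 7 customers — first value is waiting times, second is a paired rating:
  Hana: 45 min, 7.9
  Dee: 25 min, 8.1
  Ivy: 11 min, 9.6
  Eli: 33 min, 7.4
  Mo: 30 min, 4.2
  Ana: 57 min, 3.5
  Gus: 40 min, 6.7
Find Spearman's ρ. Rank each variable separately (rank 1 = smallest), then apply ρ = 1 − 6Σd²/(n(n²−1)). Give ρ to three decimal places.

Ranks of variable 1: 6, 2, 1, 4, 3, 7, 5
Ranks of variable 2: 5, 6, 7, 4, 2, 1, 3
d = r₁ − r₂: 1, -4, -6, 0, 1, 6, 2
d²: 1, 16, 36, 0, 1, 36, 4; Σd² = 94
ρ = 1 − 6·94/(7·48) = 1 − 564/336 = -0.679

-0.679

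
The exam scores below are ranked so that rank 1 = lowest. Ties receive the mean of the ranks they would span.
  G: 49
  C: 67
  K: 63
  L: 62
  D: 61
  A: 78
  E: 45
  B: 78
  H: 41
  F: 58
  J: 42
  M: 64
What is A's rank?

Sorted (ascending): 41, 42, 45, 49, 58, 61, 62, 63, 64, 67, 78, 78
The 2 values of 78 occupy positions 11–12 → average rank (11+12)/2 = 11.5.
A has value 78 → rank 11.5.

11.5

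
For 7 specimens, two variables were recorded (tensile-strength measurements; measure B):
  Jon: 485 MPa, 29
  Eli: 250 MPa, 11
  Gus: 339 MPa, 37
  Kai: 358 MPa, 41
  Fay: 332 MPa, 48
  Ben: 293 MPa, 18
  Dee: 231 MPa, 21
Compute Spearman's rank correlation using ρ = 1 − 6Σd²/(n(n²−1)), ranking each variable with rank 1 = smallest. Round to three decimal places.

0.571

Ranks of variable 1: 7, 2, 5, 6, 4, 3, 1
Ranks of variable 2: 4, 1, 5, 6, 7, 2, 3
d = r₁ − r₂: 3, 1, 0, 0, -3, 1, -2
d²: 9, 1, 0, 0, 9, 1, 4; Σd² = 24
ρ = 1 − 6·24/(7·48) = 1 − 144/336 = 0.571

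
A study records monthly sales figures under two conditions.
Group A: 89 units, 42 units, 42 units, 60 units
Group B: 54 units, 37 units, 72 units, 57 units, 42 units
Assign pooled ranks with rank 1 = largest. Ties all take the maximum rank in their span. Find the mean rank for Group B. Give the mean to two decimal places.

5.60

Sorted (descending): 89, 72, 60, 57, 54, 42, 42, 42, 37
The 3 values of 42 occupy positions 6–8 → each gets rank 8.
Group B values → pooled ranks: 54→5, 37→9, 72→2, 57→4, 42→8
Mean rank = (5 + 9 + 2 + 4 + 8) / 5 = 5.60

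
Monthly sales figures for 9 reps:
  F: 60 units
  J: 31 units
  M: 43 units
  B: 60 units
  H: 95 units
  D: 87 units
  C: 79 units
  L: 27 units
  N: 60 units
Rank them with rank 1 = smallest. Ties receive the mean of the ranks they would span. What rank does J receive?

Sorted (ascending): 27, 31, 43, 60, 60, 60, 79, 87, 95
The 3 values of 60 occupy positions 4–6 → average rank 5.
J has value 31 units → rank 2.

2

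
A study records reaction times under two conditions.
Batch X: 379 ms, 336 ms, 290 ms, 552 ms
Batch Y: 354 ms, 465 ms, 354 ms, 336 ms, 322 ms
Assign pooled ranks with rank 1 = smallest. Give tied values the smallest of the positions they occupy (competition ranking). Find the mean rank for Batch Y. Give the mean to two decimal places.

4.60

Sorted (ascending): 290, 322, 336, 336, 354, 354, 379, 465, 552
The 2 values of 336 occupy positions 3–4 → each gets rank 3.
The 2 values of 354 occupy positions 5–6 → each gets rank 5.
Batch Y values → pooled ranks: 354→5, 465→8, 354→5, 336→3, 322→2
Mean rank = (5 + 8 + 5 + 3 + 2) / 5 = 4.60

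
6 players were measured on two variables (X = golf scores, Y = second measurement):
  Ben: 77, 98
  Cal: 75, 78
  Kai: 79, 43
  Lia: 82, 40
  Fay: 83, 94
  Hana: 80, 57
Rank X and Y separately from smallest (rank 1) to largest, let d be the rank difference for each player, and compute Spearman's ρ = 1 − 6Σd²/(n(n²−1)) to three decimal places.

-0.257

Ranks of variable 1: 2, 1, 3, 5, 6, 4
Ranks of variable 2: 6, 4, 2, 1, 5, 3
d = r₁ − r₂: -4, -3, 1, 4, 1, 1
d²: 16, 9, 1, 16, 1, 1; Σd² = 44
ρ = 1 − 6·44/(6·35) = 1 − 264/210 = -0.257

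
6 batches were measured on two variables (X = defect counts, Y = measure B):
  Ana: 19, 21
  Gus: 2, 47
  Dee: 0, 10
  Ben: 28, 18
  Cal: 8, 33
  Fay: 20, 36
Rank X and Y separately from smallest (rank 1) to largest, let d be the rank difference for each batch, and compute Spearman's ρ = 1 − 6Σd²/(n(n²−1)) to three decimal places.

0.029

Ranks of variable 1: 4, 2, 1, 6, 3, 5
Ranks of variable 2: 3, 6, 1, 2, 4, 5
d = r₁ − r₂: 1, -4, 0, 4, -1, 0
d²: 1, 16, 0, 16, 1, 0; Σd² = 34
ρ = 1 − 6·34/(6·35) = 1 − 204/210 = 0.029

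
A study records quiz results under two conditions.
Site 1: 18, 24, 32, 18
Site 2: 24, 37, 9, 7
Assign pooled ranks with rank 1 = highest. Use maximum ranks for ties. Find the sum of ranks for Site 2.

Sorted (descending): 37, 32, 24, 24, 18, 18, 9, 7
The 2 values of 24 occupy positions 3–4 → each gets rank 4.
The 2 values of 18 occupy positions 5–6 → each gets rank 6.
Site 2 values → pooled ranks: 24→4, 37→1, 9→7, 7→8
Rank sum = 4 + 1 + 7 + 8 = 20

20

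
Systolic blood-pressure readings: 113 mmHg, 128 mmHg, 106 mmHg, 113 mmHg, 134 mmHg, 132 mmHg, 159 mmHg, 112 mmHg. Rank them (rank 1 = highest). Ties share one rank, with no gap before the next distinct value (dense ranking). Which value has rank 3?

Sorted (descending): 159, 134, 132, 128, 113, 113, 112, 106
The 2 values of 113 share dense rank 5.
Remaining distinct values take the next consecutive integers.
Rank 3 → value 132.

132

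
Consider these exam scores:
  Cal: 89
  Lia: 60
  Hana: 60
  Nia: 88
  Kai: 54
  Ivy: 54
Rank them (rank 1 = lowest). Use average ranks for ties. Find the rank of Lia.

Sorted (ascending): 54, 54, 60, 60, 88, 89
The 2 values of 54 occupy positions 1–2 → average rank (1+2)/2 = 1.5.
The 2 values of 60 occupy positions 3–4 → average rank (3+4)/2 = 3.5.
Lia has value 60 → rank 3.5.

3.5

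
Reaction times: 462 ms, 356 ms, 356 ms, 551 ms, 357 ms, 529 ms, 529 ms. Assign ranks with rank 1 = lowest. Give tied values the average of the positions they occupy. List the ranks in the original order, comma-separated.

4, 1.5, 1.5, 7, 3, 5.5, 5.5

Sorted (ascending): 356, 356, 357, 462, 529, 529, 551
The 2 values of 356 occupy positions 1–2 → average rank (1+2)/2 = 1.5.
The 2 values of 529 occupy positions 5–6 → average rank (5+6)/2 = 5.5.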